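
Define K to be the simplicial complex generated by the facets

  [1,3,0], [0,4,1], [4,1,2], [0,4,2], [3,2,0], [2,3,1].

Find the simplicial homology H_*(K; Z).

H_0 ≅ Z,  H_1 = 0,  H_2 ≅ Z.

We work with the vertex ordering 0 < 1 < 2 < 3 < 4. The simplices of K, each written with vertices in increasing order, are:

  0-simplices (5): [0], [1], [2], [3], [4]
  1-simplices (9): [0,1], [0,2], [0,3], [0,4], [1,2], [1,3], [1,4], [2,3], [2,4]
  2-simplices (6): [0,1,3], [0,1,4], [0,2,3], [0,2,4], [1,2,3], [1,2,4]

giving chain groups C_0 ≅ Z^5, C_1 ≅ Z^9, C_2 ≅ Z^6.

Boundary ∂_1: C_1 → C_0 sends each edge [p,q] (with p < q) to q − p.
This gives a 5×9 integer matrix of rank 4; reducing to Smith normal form yields diagonal entries (1,1,1,1).

The boundary map ∂_2: C_2 → C_1 sends each 2-simplex [p,q,r] to [q,r] − [p,r] + [p,q]. For instance
  ∂[1,2,4] = [2,4] − [1,4] + [1,2],
  ∂[0,2,3] = [2,3] − [0,3] + [0,2].
The resulting 9×6 matrix has rank 5, and its Smith normal form has invariant factors (1,1,1,1,1).

Now H_k = ker ∂_k / im ∂_{k+1}, so:

  H_0: rank C_0 − rank ∂_1 = 5 − 4 = 1, and the invariant factors of ∂_1 are all 1, so H_0 = Z.
  H_1: rank ker ∂_1 − rank ∂_2 = (9 − 4) − 5 = 0, and the invariant factors of ∂_2 are all 1, so H_1 = 0.
  H_2: rank ker ∂_2 − rank ∂_3 = (6 − 5) − 0 = 1, and there is no ∂_3, so H_2 = Z.

(K is a triangulation of the 2-sphere S^2.)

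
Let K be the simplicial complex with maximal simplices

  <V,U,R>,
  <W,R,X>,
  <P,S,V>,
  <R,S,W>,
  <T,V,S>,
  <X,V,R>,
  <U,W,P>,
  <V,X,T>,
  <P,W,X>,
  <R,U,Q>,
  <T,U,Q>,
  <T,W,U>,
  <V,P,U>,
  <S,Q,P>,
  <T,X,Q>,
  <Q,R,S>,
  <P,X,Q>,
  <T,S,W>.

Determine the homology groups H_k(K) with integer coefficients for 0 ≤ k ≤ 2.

Take the total order P < Q < R < S < T < U < V < W < X on the vertex set. Then K (dimension 2) consists of the simplices:

  0-simplices (9): P, Q, R, S, T, U, V, W, X
  1-simplices (27): PQ, PS, PU, PV, PW, PX, QR, QS, QT, QU, QX, RS, RU, RV, RW, RX, ST, SV, SW, TU, TV, TW, TX, UV, UW, VX, WX
  2-simplices (18): PQS, PQX, PSV, PUV, PUW, PWX, QRS, QRU, QTU, QTX, RSW, RUV, RVX, RWX, STV, STW, TUW, TVX

Hence C_0 ≅ Z^9, C_1 ≅ Z^27, C_2 ≅ Z^18.

Boundary ∂_1: C_1 → C_0 maps an edge to its endpoints' difference, ∂[p,q] = q − p.
As a 9×27 matrix over Z this has rank 8, with invariant factors (1,1,1,1,1,1,1,1).

∂_2: C_2 → C_1 maps a triangle to the signed sum of its edges. For instance
  ∂TUW = UW − TW + TU,
  ∂STV = TV − SV + ST.
The 27×18 boundary matrix has rank 17 and Smith normal form diag(1,1,1,1,1,1,1,1,1,1,1,1,1,1,1,1,1).

From H_k ≅ ker(∂_k) / im(∂_{k+1}) we obtain:

  H_0: rank C_0 − rank ∂_1 = 9 − 8 = 1, and the invariant factors of ∂_1 are all 1, so H_0 ≅ Z.
  H_1: rank ker ∂_1 − rank ∂_2 = (27 − 8) − 17 = 2, and the invariant factors of ∂_2 are all 1, so H_1 ≅ Z^2.
  H_2: rank ker ∂_2 − rank ∂_3 = (18 − 17) − 0 = 1, and there is no ∂_3, so H_2 ≅ Z.

H_0 ≅ Z,  H_1 ≅ Z^2,  H_2 ≅ Z.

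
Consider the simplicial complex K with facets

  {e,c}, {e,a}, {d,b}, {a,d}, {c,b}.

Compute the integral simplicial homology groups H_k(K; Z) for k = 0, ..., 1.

Fix the vertex order a < b < c < d < e and write every simplex with vertices in increasing order. Then dim K = 1 and the simplices of K are:

  0-simplices (5): a, b, c, d, e
  1-simplices (5): ad, ae, bc, bd, ce

Hence C_0 ≅ Z^5, C_1 ≅ Z^5.

Boundary ∂_1: C_1 → C_0 maps an edge to its endpoints' difference, ∂[p,q] = q − p.
The resulting 5×5 matrix has rank 4, and its Smith normal form has invariant factors (1,1,1,1).

Reading off H_k = ker ∂_k / im ∂_{k+1}:

  H_0: rank C_0 − rank ∂_1 = 5 − 4 = 1, and the invariant factors of ∂_1 are all 1, so H_0 ≅ Z.
  H_1: rank ker ∂_1 − rank ∂_2 = (5 − 4) − 0 = 1, and there is no ∂_2, so H_1 ≅ Z.

H_0 ≅ Z,  H_1 ≅ Z.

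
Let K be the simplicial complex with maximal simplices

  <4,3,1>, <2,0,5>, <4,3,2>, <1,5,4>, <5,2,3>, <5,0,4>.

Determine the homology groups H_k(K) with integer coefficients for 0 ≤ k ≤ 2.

We work with the vertex ordering 0 < 1 < 2 < 3 < 4 < 5. The simplices of K, each written with vertices in increasing order, are:

  0-simplices (6): [0], [1], [2], [3], [4], [5]
  1-simplices (12): [0,2], [0,4], [0,5], [1,3], [1,4], [1,5], [2,3], [2,4], [2,5], [3,4], [3,5], [4,5]
  2-simplices (6): [0,2,5], [0,4,5], [1,3,4], [1,4,5], [2,3,4], [2,3,5]

so the chain groups are C_0 ≅ Z^6, C_1 ≅ Z^12, C_2 ≅ Z^6.

∂_1: C_1 → C_0 maps an edge to its endpoints' difference, ∂[p,q] = q − p. For instance
  ∂[4,5] = [5] − [4].
The 6×12 boundary matrix has rank 5 and Smith normal form diag(1,1,1,1,1).

The boundary map ∂_2: C_2 → C_1 acts by ∂[p,q,r] = [q,r] − [p,r] + [p,q]. For instance
  ∂[0,4,5] = [4,5] − [0,5] + [0,4],
  ∂[1,4,5] = [4,5] − [1,5] + [1,4].
As a 12×6 matrix over Z this has rank 6, with invariant factors (1,1,1,1,1,1).

Computing H_k = (kernel of ∂_k) / (image of ∂_{k+1}):

  H_0: rank C_0 − rank ∂_1 = 6 − 5 = 1, and the invariant factors of ∂_1 are all 1, so H_0 ≅ Z.
  H_1: rank ker ∂_1 − rank ∂_2 = (12 − 5) − 6 = 1, and the invariant factors of ∂_2 are all 1, so H_1 ≅ Z.
  H_2: rank ker ∂_2 − rank ∂_3 = (6 − 6) − 0 = 0, and there is no ∂_3, so H_2 ≅ 0.

H_0 ≅ Z,  H_1 ≅ Z,  H_2 = 0.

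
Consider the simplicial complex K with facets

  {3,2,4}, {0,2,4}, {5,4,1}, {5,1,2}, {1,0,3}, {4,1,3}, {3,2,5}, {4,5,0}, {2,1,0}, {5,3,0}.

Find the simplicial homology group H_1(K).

K has 6 vertices, 15 edges, 10 triangles.
rank ∂_1 = 5, rank ∂_2 = 10 ⇒ b_1 = 15 − 5 − 10 = 0; ∂_2 has invariant factor(s) [2] giving torsion. So H_1 ≅ Z_2.

H_1 ≅ Z_2.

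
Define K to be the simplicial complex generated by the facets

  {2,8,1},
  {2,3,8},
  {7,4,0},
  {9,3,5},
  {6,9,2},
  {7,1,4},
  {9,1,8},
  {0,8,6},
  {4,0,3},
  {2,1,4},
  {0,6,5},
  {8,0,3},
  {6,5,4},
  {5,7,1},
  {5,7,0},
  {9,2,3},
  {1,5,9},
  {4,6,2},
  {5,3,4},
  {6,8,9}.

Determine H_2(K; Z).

H_2 ≅ 0.

Take the total order 0 < 1 < 2 < 3 < 4 < 5 < 6 < 7 < 8 < 9 on the vertex set. Then K (dimension 2) consists of the simplices:

  0-simplices (10): [0], [1], [2], [3], [4], [5], [6], [7], [8], [9]
  1-simplices (30): (30 of them)
  2-simplices (20): (20 of them)

Hence C_0 ≅ Z^10, C_1 ≅ Z^30, C_2 ≅ Z^20.

∂_1: C_1 → C_0 is given by ∂[p,q] = [q] − [p]. For instance
  ∂[1,7] = [7] − [1].
As a 10×30 matrix over Z this has rank 9, with invariant factors (1,1,1,1,1,1,1,1,1).

Boundary ∂_2: C_2 → C_1 acts by ∂[p,q,r] = [q,r] − [p,r] + [p,q]. For instance
  ∂[4,5,6] = [5,6] − [4,6] + [4,5],
  ∂[1,2,8] = [2,8] − [1,8] + [1,2].
This gives a 30×20 integer matrix of rank 20; reducing to Smith normal form yields diagonal entries (1,1,1,1,1,1,1,1,1,1,1,1,1,1,1,1,1,1,1,2).

From H_k ≅ ker(∂_k) / im(∂_{k+1}) we obtain:

  H_2: rank ker ∂_2 − rank ∂_3 = (20 − 20) − 0 = 0, and there is no ∂_3, so H_2 = 0.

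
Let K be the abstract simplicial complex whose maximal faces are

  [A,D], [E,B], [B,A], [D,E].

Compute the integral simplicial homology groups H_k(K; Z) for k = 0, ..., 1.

Take the total order A < B < D < E on the vertex set. Then K (dimension 1) consists of the simplices:

  0-simplices (4): A, B, D, E
  1-simplices (4): AB, AD, BE, DE

so the chain groups are C_0 ≅ Z^4, C_1 ≅ Z^4.

Boundary ∂_1: C_1 → C_0 is given by ∂[p,q] = [q] − [p].
As a 4×4 matrix over Z this has rank 3, with invariant factors (1,1,1).

From H_k ≅ ker(∂_k) / im(∂_{k+1}) we obtain:

  H_0: rank C_0 − rank ∂_1 = 4 − 3 = 1, and the invariant factors of ∂_1 are all 1, so H_0 ≅ Z.
  H_1: rank ker ∂_1 − rank ∂_2 = (4 − 3) − 0 = 1, and there is no ∂_2, so H_1 ≅ Z.

As a check, the Euler characteristic is 4 − 4 = 0, which agrees with 1 − 1 = 0.
(K is a triangulation of the circle S^1.)

H_0 ≅ Z,  H_1 ≅ Z.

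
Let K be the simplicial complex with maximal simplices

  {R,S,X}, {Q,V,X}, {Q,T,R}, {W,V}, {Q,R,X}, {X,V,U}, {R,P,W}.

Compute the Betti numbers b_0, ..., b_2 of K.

We work with the vertex ordering P < Q < R < S < T < U < V < W < X. The simplices of K, each written with vertices in increasing order, are:

  0-simplices (9): P, Q, R, S, T, U, V, W, X
  1-simplices (15): PR, PW, QR, QT, QV, QX, RS, RT, RW, RX, SX, UV, UX, VW, VX
  2-simplices (6): PRW, QRT, QRX, QVX, RSX, UVX

giving chain groups C_0 ≅ Z^9, C_1 ≅ Z^15, C_2 ≅ Z^6.

Boundary ∂_1: C_1 → C_0 is given by ∂[p,q] = [q] − [p].
The 9×15 boundary matrix has rank 8 and Smith normal form diag(1,1,1,1,1,1,1,1).

Boundary ∂_2: C_2 → C_1 maps a triangle to the signed sum of its edges. For instance
  ∂QVX = VX − QX + QV,
  ∂UVX = VX − UX + UV.
The 15×6 boundary matrix has rank 6 and Smith normal form diag(1,1,1,1,1,1).

Reading off H_k = ker ∂_k / im ∂_{k+1}:

  H_0: rank C_0 − rank ∂_1 = 9 − 8 = 1, and the invariant factors of ∂_1 are all 1, so H_0 = Z.
  H_1: rank ker ∂_1 − rank ∂_2 = (15 − 8) − 6 = 1, and the invariant factors of ∂_2 are all 1, so H_1 = Z.
  H_2: rank ker ∂_2 − rank ∂_3 = (6 − 6) − 0 = 0, and there is no ∂_3, so H_2 = 0.

Hence the Betti numbers are b_0 = 1, b_1 = 1, b_2 = 0.

b_0 = 1, b_1 = 1, b_2 = 0.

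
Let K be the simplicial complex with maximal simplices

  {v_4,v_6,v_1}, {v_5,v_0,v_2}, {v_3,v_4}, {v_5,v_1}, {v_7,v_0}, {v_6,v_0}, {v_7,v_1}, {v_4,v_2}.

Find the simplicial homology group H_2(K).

Order the vertices as v_0 < v_1 < v_2 < v_3 < v_4 < v_5 < v_6 < v_7. Listing each simplex with vertices in this order, K has dimension 2 with simplices:

  0-simplices (8): [v_0], [v_1], [v_2], [v_3], [v_4], [v_5], [v_6], [v_7]
  1-simplices (12): [v_0,v_2], [v_0,v_5], [v_0,v_6], [v_0,v_7], [v_1,v_4], [v_1,v_5], [v_1,v_6], [v_1,v_7], [v_2,v_4], [v_2,v_5], [v_3,v_4], [v_4,v_6]
  2-simplices (2): [v_0,v_2,v_5], [v_1,v_4,v_6]

so the chain groups are C_0 ≅ Z^8, C_1 ≅ Z^12, C_2 ≅ Z^2.

The boundary map ∂_1: C_1 → C_0 is given by ∂[p,q] = [q] − [p]. For instance
  ∂[v_1,v_5] = [v_5] − [v_1].
The resulting 8×12 matrix has rank 7, and its Smith normal form has invariant factors (1,1,1,1,1,1,1).

Boundary ∂_2: C_2 → C_1 acts by ∂[p,q,r] = [q,r] − [p,r] + [p,q]. For instance
  ∂[v_1,v_4,v_6] = [v_4,v_6] − [v_1,v_6] + [v_1,v_4],
  ∂[v_0,v_2,v_5] = [v_2,v_5] − [v_0,v_5] + [v_0,v_2].
As a 12×2 matrix over Z this has rank 2, with invariant factors (1,1).

Reading off H_k = ker ∂_k / im ∂_{k+1}:

  H_2: rank ker ∂_2 − rank ∂_3 = (2 − 2) − 0 = 0, and there is no ∂_3, so H_2 = 0.

H_2 ≅ 0.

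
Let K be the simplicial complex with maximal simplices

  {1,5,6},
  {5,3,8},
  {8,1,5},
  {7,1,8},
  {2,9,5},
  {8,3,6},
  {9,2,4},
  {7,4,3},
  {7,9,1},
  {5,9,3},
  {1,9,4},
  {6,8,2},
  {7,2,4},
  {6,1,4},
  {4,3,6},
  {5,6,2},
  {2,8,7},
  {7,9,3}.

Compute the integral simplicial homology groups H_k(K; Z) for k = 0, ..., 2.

H_0 ≅ Z,  H_1 ≅ Z ⊕ Z/2Z,  H_2 = 0.

Take the total order 1 < 2 < 3 < 4 < 5 < 6 < 7 < 8 < 9 on the vertex set. Then K (dimension 2) consists of the simplices:

  0-simplices (9): [1], [2], [3], [4], [5], [6], [7], [8], [9]
  1-simplices (27): (27 of them)
  2-simplices (18): [1,4,6], [1,4,9], [1,5,6], [1,5,8], [1,7,8], [1,7,9], [2,4,7], [2,4,9], [2,5,6], [2,5,9], [2,6,8], [2,7,8], [3,4,6], [3,4,7], [3,5,8], [3,5,9], [3,6,8], [3,7,9]

giving chain groups C_0 ≅ Z^9, C_1 ≅ Z^27, C_2 ≅ Z^18.

Boundary ∂_1: C_1 → C_0 is given by ∂[p,q] = [q] − [p]. For instance
  ∂[5,8] = [8] − [5].
The resulting 9×27 matrix has rank 8, and its Smith normal form has invariant factors (1,1,1,1,1,1,1,1).

Boundary ∂_2: C_2 → C_1 acts by ∂[p,q,r] = [q,r] − [p,r] + [p,q]. For instance
  ∂[3,4,6] = [4,6] − [3,6] + [3,4],
  ∂[2,5,6] = [5,6] − [2,6] + [2,5].
The 27×18 boundary matrix has rank 18 and Smith normal form diag(1,1,1,1,1,1,1,1,1,1,1,1,1,1,1,1,1,2).

From H_k ≅ ker(∂_k) / im(∂_{k+1}) we obtain:

  H_0: rank C_0 − rank ∂_1 = 9 − 8 = 1, and the invariant factors of ∂_1 are all 1, so H_0 = Z.
  H_1: rank ker ∂_1 − rank ∂_2 = (27 − 8) − 18 = 1, and ∂_2 has invariant factor 2 > 1, so H_1 = Z ⊕ Z/2Z.
  H_2: rank ker ∂_2 − rank ∂_3 = (18 − 18) − 0 = 0, and there is no ∂_3, so H_2 = 0.

As a check, the Euler characteristic is 9 − 27 + 18 = 0, which agrees with 1 − 1 + 0 = 0.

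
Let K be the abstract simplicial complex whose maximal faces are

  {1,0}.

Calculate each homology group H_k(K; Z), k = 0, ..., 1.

H_0 ≅ Z,  H_1 = 0.

We work with the vertex ordering 0 < 1. The simplices of K, each written with vertices in increasing order, are:

  0-simplices (2): [0], [1]
  1-simplices (1): [0,1]

so the chain groups are C_0 ≅ Z^2, C_1 ≅ Z^1.

Boundary ∂_1: C_1 → C_0 maps an edge to its endpoints' difference, ∂[p,q] = q − p.
The resulting 2×1 matrix has rank 1, and its Smith normal form has invariant factors (1).

Reading off H_k = ker ∂_k / im ∂_{k+1}:

  H_0: rank C_0 − rank ∂_1 = 2 − 1 = 1, and the invariant factors of ∂_1 are all 1, so H_0 ≅ Z.
  H_1: rank ker ∂_1 − rank ∂_2 = (1 − 1) − 0 = 0, and there is no ∂_2, so H_1 ≅ 0.

(K is a triangulation of the 1-simplex.)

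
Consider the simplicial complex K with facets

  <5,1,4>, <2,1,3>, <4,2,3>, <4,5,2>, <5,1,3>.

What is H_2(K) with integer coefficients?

Order the vertices as 1 < 2 < 3 < 4 < 5. Listing each simplex with vertices in this order, K has dimension 2 with simplices:

  0-simplices (5): [1], [2], [3], [4], [5]
  1-simplices (10): [1,2], [1,3], [1,4], [1,5], [2,3], [2,4], [2,5], [3,4], [3,5], [4,5]
  2-simplices (5): [1,2,3], [1,3,5], [1,4,5], [2,3,4], [2,4,5]

Hence C_0 ≅ Z^5, C_1 ≅ Z^10, C_2 ≅ Z^5.

∂_1: C_1 → C_0 is given by ∂[p,q] = [q] − [p].
This gives a 5×10 integer matrix of rank 4; reducing to Smith normal form yields diagonal entries (1,1,1,1).

Boundary ∂_2: C_2 → C_1 acts by ∂[p,q,r] = [q,r] − [p,r] + [p,q]. For instance
  ∂[2,3,4] = [3,4] − [2,4] + [2,3],
  ∂[1,3,5] = [3,5] − [1,5] + [1,3].
This gives a 10×5 integer matrix of rank 5; reducing to Smith normal form yields diagonal entries (1,1,1,1,1).

Now H_k = ker ∂_k / im ∂_{k+1}, so:

  H_2: rank ker ∂_2 − rank ∂_3 = (5 − 5) − 0 = 0, and there is no ∂_3, so H_2 = 0.

(K is a triangulation of the Möbius band.)

H_2 ≅ 0.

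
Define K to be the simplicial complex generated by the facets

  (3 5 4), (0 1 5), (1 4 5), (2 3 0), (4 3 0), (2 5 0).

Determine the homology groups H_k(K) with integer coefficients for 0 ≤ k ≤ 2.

Order the vertices as 0 < 1 < 2 < 3 < 4 < 5. Listing each simplex with vertices in this order, K has dimension 2 with simplices:

  0-simplices (6): [0], [1], [2], [3], [4], [5]
  1-simplices (12): [0,1], [0,2], [0,3], [0,4], [0,5], [1,4], [1,5], [2,3], [2,5], [3,4], [3,5], [4,5]
  2-simplices (6): [0,1,5], [0,2,3], [0,2,5], [0,3,4], [1,4,5], [3,4,5]

giving chain groups C_0 ≅ Z^6, C_1 ≅ Z^12, C_2 ≅ Z^6.

The boundary map ∂_1: C_1 → C_0 maps an edge to its endpoints' difference, ∂[p,q] = q − p.
The 6×12 boundary matrix has rank 5 and Smith normal form diag(1,1,1,1,1).

∂_2: C_2 → C_1 maps a triangle to the signed sum of its edges. For instance
  ∂[0,2,3] = [2,3] − [0,3] + [0,2],
  ∂[3,4,5] = [4,5] − [3,5] + [3,4].
This gives a 12×6 integer matrix of rank 6; reducing to Smith normal form yields diagonal entries (1,1,1,1,1,1).

From H_k ≅ ker(∂_k) / im(∂_{k+1}) we obtain:

  H_0: rank C_0 − rank ∂_1 = 6 − 5 = 1, and the invariant factors of ∂_1 are all 1, so H_0 ≅ Z.
  H_1: rank ker ∂_1 − rank ∂_2 = (12 − 5) − 6 = 1, and the invariant factors of ∂_2 are all 1, so H_1 ≅ Z.
  H_2: rank ker ∂_2 − rank ∂_3 = (6 − 6) − 0 = 0, and there is no ∂_3, so H_2 ≅ 0.

As a check, the Euler characteristic is 6 − 12 + 6 = 0, which agrees with 1 − 1 + 0 = 0.
(K is a triangulation of the cylinder S^1 x I.)

H_0 ≅ Z,  H_1 ≅ Z,  H_2 = 0.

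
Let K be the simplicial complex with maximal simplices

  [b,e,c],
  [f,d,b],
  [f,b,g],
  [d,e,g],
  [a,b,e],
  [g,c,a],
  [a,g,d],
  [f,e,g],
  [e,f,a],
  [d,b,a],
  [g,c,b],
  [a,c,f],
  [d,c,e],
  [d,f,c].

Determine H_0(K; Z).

Fix the vertex order a < b < c < d < e < f < g and write every simplex with vertices in increasing order. Then dim K = 2 and the simplices of K are:

  0-simplices (7): a, b, c, d, e, f, g
  1-simplices (21): ab, ac, ad, ae, af, ag, bc, bd, be, bf, bg, cd, ce, cf, cg, de, df, dg, ef, eg, fg
  2-simplices (14): abd, abe, acf, acg, adg, aef, bce, bcg, bdf, bfg, cde, cdf, deg, efg

so the chain groups are C_0 ≅ Z^7, C_1 ≅ Z^21, C_2 ≅ Z^14.

Boundary ∂_1: C_1 → C_0 sends each edge [p,q] (with p < q) to q − p.
As a 7×21 matrix over Z this has rank 6, with invariant factors (1,1,1,1,1,1).

∂_2: C_2 → C_1 sends each 2-simplex [p,q,r] to [q,r] − [p,r] + [p,q]. For instance
  ∂acg = cg − ag + ac,
  ∂bce = ce − be + bc.
The 21×14 boundary matrix has rank 13 and Smith normal form diag(1,1,1,1,1,1,1,1,1,1,1,1,1).

From H_k ≅ ker(∂_k) / im(∂_{k+1}) we obtain:

  H_0: rank C_0 − rank ∂_1 = 7 − 6 = 1, and the invariant factors of ∂_1 are all 1, so H_0 = Z.

H_0 ≅ Z.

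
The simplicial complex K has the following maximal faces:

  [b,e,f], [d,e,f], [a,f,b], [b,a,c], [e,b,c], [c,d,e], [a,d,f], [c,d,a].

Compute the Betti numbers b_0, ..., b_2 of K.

Take the total order a < b < c < d < e < f on the vertex set. Then K (dimension 2) consists of the simplices:

  0-simplices (6): a, b, c, d, e, f
  1-simplices (12): ab, ac, ad, af, bc, be, bf, cd, ce, de, df, ef
  2-simplices (8): abc, abf, acd, adf, bce, bef, cde, def

Hence C_0 ≅ Z^6, C_1 ≅ Z^12, C_2 ≅ Z^8.

∂_1: C_1 → C_0 is given by ∂[p,q] = [q] − [p].
As a 6×12 matrix over Z this has rank 5, with invariant factors (1,1,1,1,1).

The boundary map ∂_2: C_2 → C_1 maps a triangle to the signed sum of its edges. For instance
  ∂abc = bc − ac + ab,
  ∂abf = bf − af + ab.
This gives a 12×8 integer matrix of rank 7; reducing to Smith normal form yields diagonal entries (1,1,1,1,1,1,1).

Reading off H_k = ker ∂_k / im ∂_{k+1}:

  H_0: rank C_0 − rank ∂_1 = 6 − 5 = 1, and the invariant factors of ∂_1 are all 1, so H_0 ≅ Z.
  H_1: rank ker ∂_1 − rank ∂_2 = (12 − 5) − 7 = 0, and the invariant factors of ∂_2 are all 1, so H_1 ≅ 0.
  H_2: rank ker ∂_2 − rank ∂_3 = (8 − 7) − 0 = 1, and there is no ∂_3, so H_2 ≅ Z.

Hence the Betti numbers are b_0 = 1, b_1 = 0, b_2 = 1.

b_0 = 1, b_1 = 0, b_2 = 1.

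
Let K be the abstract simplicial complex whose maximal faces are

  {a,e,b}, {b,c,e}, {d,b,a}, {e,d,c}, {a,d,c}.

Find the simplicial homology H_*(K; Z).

We work with the vertex ordering a < b < c < d < e. The simplices of K, each written with vertices in increasing order, are:

  0-simplices (5): a, b, c, d, e
  1-simplices (10): ab, ac, ad, ae, bc, bd, be, cd, ce, de
  2-simplices (5): abd, abe, acd, bce, cde

Hence C_0 ≅ Z^5, C_1 ≅ Z^10, C_2 ≅ Z^5.

∂_1: C_1 → C_0 sends each edge [p,q] (with p < q) to q − p.
As a 5×10 matrix over Z this has rank 4, with invariant factors (1,1,1,1).

Boundary ∂_2: C_2 → C_1 acts by ∂[p,q,r] = [q,r] − [p,r] + [p,q]. For instance
  ∂cde = de − ce + cd,
  ∂bce = ce − be + bc.
This gives a 10×5 integer matrix of rank 5; reducing to Smith normal form yields diagonal entries (1,1,1,1,1).

Reading off H_k = ker ∂_k / im ∂_{k+1}:

  H_0: rank C_0 − rank ∂_1 = 5 − 4 = 1, and the invariant factors of ∂_1 are all 1, so H_0 ≅ Z.
  H_1: rank ker ∂_1 − rank ∂_2 = (10 − 4) − 5 = 1, and the invariant factors of ∂_2 are all 1, so H_1 ≅ Z.
  H_2: rank ker ∂_2 − rank ∂_3 = (5 − 5) − 0 = 0, and there is no ∂_3, so H_2 ≅ 0.

As a check, the Euler characteristic is 5 − 10 + 5 = 0, which agrees with 1 − 1 + 0 = 0.
(K is a triangulation of the Möbius band.)

H_0 ≅ Z,  H_1 ≅ Z,  H_2 = 0.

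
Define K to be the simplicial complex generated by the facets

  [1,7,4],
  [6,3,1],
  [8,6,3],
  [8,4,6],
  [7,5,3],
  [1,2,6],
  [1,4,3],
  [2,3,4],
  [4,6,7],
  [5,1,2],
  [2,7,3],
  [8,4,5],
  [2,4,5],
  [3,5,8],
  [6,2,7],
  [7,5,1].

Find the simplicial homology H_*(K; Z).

H_0 = Z,  H_1 = Z^2,  H_2 = Z.

K has 8 vertices, 24 edges, 16 triangles.
rank ∂_0 = 0, rank ∂_1 = 7 ⇒ b_0 = 8 − 0 − 7 = 1; all invariant factors of ∂_1 are 1 so no torsion. So H_0 ≅ Z.
rank ∂_1 = 7, rank ∂_2 = 15 ⇒ b_1 = 24 − 7 − 15 = 2; all invariant factors of ∂_2 are 1 so no torsion. So H_1 ≅ Z^2.
rank ∂_2 = 15, rank ∂_3 = 0 ⇒ b_2 = 16 − 15 − 0 = 1. So H_2 ≅ Z.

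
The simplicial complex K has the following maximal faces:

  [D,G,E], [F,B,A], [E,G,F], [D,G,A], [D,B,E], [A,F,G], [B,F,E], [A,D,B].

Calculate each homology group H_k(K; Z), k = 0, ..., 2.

Take the total order A < B < D < E < F < G on the vertex set. Then K (dimension 2) consists of the simplices:

  0-simplices (6): A, B, D, E, F, G
  1-simplices (12): AB, AD, AF, AG, BD, BE, BF, DE, DG, EF, EG, FG
  2-simplices (8): ABD, ABF, ADG, AFG, BDE, BEF, DEG, EFG

giving chain groups C_0 ≅ Z^6, C_1 ≅ Z^12, C_2 ≅ Z^8.

The boundary map ∂_1: C_1 → C_0 is given by ∂[p,q] = [q] − [p]. For instance
  ∂AF = F − A.
The 6×12 boundary matrix has rank 5 and Smith normal form diag(1,1,1,1,1).

Boundary ∂_2: C_2 → C_1 acts by ∂[p,q,r] = [q,r] − [p,r] + [p,q]. For instance
  ∂ADG = DG − AG + AD,
  ∂DEG = EG − DG + DE.
The 12×8 boundary matrix has rank 7 and Smith normal form diag(1,1,1,1,1,1,1).

Computing H_k = (kernel of ∂_k) / (image of ∂_{k+1}):

  H_0: rank C_0 − rank ∂_1 = 6 − 5 = 1, and the invariant factors of ∂_1 are all 1, so H_0 ≅ Z.
  H_1: rank ker ∂_1 − rank ∂_2 = (12 − 5) − 7 = 0, and the invariant factors of ∂_2 are all 1, so H_1 ≅ 0.
  H_2: rank ker ∂_2 − rank ∂_3 = (8 − 7) − 0 = 1, and there is no ∂_3, so H_2 ≅ Z.

H_0 ≅ Z,  H_1 = 0,  H_2 ≅ Z.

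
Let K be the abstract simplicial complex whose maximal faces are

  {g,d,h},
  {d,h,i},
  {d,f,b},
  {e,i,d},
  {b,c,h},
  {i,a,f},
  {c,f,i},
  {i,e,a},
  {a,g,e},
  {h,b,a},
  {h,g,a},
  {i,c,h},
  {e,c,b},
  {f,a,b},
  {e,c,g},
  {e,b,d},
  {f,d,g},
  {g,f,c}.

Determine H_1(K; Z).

Order the vertices as a < b < c < d < e < f < g < h < i. Listing each simplex with vertices in this order, K has dimension 2 with simplices:

  0-simplices (9): a, b, c, d, e, f, g, h, i
  1-simplices (27): ab, ae, af, ag, ah, ai, bc, bd, be, bf, bh, ce, cf, cg, ch, ci, de, df, dg, dh, di, eg, ei, fg, fi, gh, hi
  2-simplices (18): abf, abh, aeg, aei, afi, agh, bce, bch, bde, bdf, ceg, cfg, cfi, chi, dei, dfg, dgh, dhi

giving chain groups C_0 ≅ Z^9, C_1 ≅ Z^27, C_2 ≅ Z^18.

∂_1: C_1 → C_0 is given by ∂[p,q] = [q] − [p]. For instance
  ∂ag = g − a.
The resulting 9×27 matrix has rank 8, and its Smith normal form has invariant factors (1,1,1,1,1,1,1,1).

The boundary map ∂_2: C_2 → C_1 acts by ∂[p,q,r] = [q,r] − [p,r] + [p,q]. For instance
  ∂dhi = hi − di + dh,
  ∂dfg = fg − dg + df.
As a 27×18 matrix over Z this has rank 17, with invariant factors (1,1,1,1,1,1,1,1,1,1,1,1,1,1,1,1,1).

Reading off H_k = ker ∂_k / im ∂_{k+1}:

  H_1: rank ker ∂_1 − rank ∂_2 = (27 − 8) − 17 = 2, and the invariant factors of ∂_2 are all 1, so H_1 = Z^2.

H_1 ≅ Z^2.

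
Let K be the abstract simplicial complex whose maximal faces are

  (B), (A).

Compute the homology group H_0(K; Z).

H_0 = Z^2.

Order the vertices as A < B. Listing each simplex with vertices in this order, K has dimension 0 with simplices:

  0-simplices (2): A, B

Hence C_0 ≅ Z^2.

Now H_k = ker ∂_k / im ∂_{k+1}, so:

  H_0: rank C_0 − rank ∂_1 = 2 − 0 = 2, and there is no ∂_1, so H_0 ≅ Z^2.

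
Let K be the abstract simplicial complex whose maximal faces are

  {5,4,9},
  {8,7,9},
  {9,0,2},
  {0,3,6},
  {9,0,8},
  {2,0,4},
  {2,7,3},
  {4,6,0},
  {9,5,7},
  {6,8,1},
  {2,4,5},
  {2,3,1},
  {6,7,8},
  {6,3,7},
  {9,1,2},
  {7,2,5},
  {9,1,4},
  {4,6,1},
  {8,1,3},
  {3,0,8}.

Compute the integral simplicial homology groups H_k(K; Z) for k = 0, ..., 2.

H_0 ≅ Z,  H_1 ≅ Z × Z/2,  H_2 = 0.

K has 10 vertices, 30 edges, 20 triangles.
rank ∂_0 = 0, rank ∂_1 = 9 ⇒ b_0 = 10 − 0 − 9 = 1; all invariant factors of ∂_1 are 1 so no torsion. So H_0 = Z.
rank ∂_1 = 9, rank ∂_2 = 20 ⇒ b_1 = 30 − 9 − 20 = 1; ∂_2 has invariant factor(s) [2] giving torsion. So H_1 = Z × Z/2.
rank ∂_2 = 20, rank ∂_3 = 0 ⇒ b_2 = 20 − 20 − 0 = 0. So H_2 = 0.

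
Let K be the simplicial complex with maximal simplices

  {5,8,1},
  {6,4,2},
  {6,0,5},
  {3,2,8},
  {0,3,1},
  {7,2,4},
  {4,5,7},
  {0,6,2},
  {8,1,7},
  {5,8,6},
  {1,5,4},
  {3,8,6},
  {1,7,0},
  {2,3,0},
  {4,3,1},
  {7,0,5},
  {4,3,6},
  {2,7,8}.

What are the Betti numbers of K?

Fix the vertex order 0 < 1 < 2 < 3 < 4 < 5 < 6 < 7 < 8 and write every simplex with vertices in increasing order. Then dim K = 2 and the simplices of K are:

  0-simplices (9): [0], [1], [2], [3], [4], [5], [6], [7], [8]
  1-simplices (27): (27 of them)
  2-simplices (18): [0,1,3], [0,1,7], [0,2,3], [0,2,6], [0,5,6], [0,5,7], [1,3,4], [1,4,5], [1,5,8], [1,7,8], [2,3,8], [2,4,6], [2,4,7], [2,7,8], [3,4,6], [3,6,8], [4,5,7], [5,6,8]

Hence C_0 ≅ Z^9, C_1 ≅ Z^27, C_2 ≅ Z^18.

The boundary map ∂_1: C_1 → C_0 maps an edge to its endpoints' difference, ∂[p,q] = q − p.
The resulting 9×27 matrix has rank 8, and its Smith normal form has invariant factors (1,1,1,1,1,1,1,1).

∂_2: C_2 → C_1 maps a triangle to the signed sum of its edges. For instance
  ∂[0,1,7] = [1,7] − [0,7] + [0,1],
  ∂[3,6,8] = [6,8] − [3,8] + [3,6].
As a 27×18 matrix over Z this has rank 18, with invariant factors (1,1,1,1,1,1,1,1,1,1,1,1,1,1,1,1,1,2).

Reading off H_k = ker ∂_k / im ∂_{k+1}:

  H_0: rank C_0 − rank ∂_1 = 9 − 8 = 1, and the invariant factors of ∂_1 are all 1, so H_0 ≅ Z.
  H_1: rank ker ∂_1 − rank ∂_2 = (27 − 8) − 18 = 1, and ∂_2 has invariant factor 2 > 1, so H_1 ≅ Z ⊕ Z/2.
  H_2: rank ker ∂_2 − rank ∂_3 = (18 − 18) − 0 = 0, and there is no ∂_3, so H_2 ≅ 0.

Hence the Betti numbers are b_0 = 1, b_1 = 1, b_2 = 0.

b_0 = 1, b_1 = 1, b_2 = 0.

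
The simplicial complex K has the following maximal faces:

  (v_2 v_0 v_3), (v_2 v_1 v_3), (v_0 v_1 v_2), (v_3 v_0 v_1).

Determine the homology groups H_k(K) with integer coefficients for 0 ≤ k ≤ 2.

Fix the vertex order v_0 < v_1 < v_2 < v_3 and write every simplex with vertices in increasing order. Then dim K = 2 and the simplices of K are:

  0-simplices (4): [v_0], [v_1], [v_2], [v_3]
  1-simplices (6): [v_0,v_1], [v_0,v_2], [v_0,v_3], [v_1,v_2], [v_1,v_3], [v_2,v_3]
  2-simplices (4): [v_0,v_1,v_2], [v_0,v_1,v_3], [v_0,v_2,v_3], [v_1,v_2,v_3]

so the chain groups are C_0 ≅ Z^4, C_1 ≅ Z^6, C_2 ≅ Z^4.

Boundary ∂_1: C_1 → C_0 is given by ∂[p,q] = [q] − [p]. For instance
  ∂[v_1,v_2] = [v_2] − [v_1].
The resulting 4×6 matrix has rank 3, and its Smith normal form has invariant factors (1,1,1).

Boundary ∂_2: C_2 → C_1 acts by ∂[p,q,r] = [q,r] − [p,r] + [p,q]. For instance
  ∂[v_1,v_2,v_3] = [v_2,v_3] − [v_1,v_3] + [v_1,v_2],
  ∂[v_0,v_1,v_2] = [v_1,v_2] − [v_0,v_2] + [v_0,v_1].
This gives a 6×4 integer matrix of rank 3; reducing to Smith normal form yields diagonal entries (1,1,1).

Now H_k = ker ∂_k / im ∂_{k+1}, so:

  H_0: rank C_0 − rank ∂_1 = 4 − 3 = 1, and the invariant factors of ∂_1 are all 1, so H_0 = Z.
  H_1: rank ker ∂_1 − rank ∂_2 = (6 − 3) − 3 = 0, and the invariant factors of ∂_2 are all 1, so H_1 = 0.
  H_2: rank ker ∂_2 − rank ∂_3 = (4 − 3) − 0 = 1, and there is no ∂_3, so H_2 = Z.

H_0 ≅ Z,  H_1 = 0,  H_2 ≅ Z.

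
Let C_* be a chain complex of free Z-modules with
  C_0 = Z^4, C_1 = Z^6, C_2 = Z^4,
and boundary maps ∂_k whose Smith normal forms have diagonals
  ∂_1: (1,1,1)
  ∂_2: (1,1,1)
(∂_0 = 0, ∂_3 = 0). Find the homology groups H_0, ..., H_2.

H_0 = Z,  H_1 = 0,  H_2 = Z.

H_0: b_0 = 4 − 0 − 3 = 1; torsion from ∂_1 factors > 1: none. So H_0 = Z.
H_1: b_1 = 6 − 3 − 3 = 0; torsion from ∂_2 factors > 1: none. So H_1 = 0.
H_2: b_2 = 4 − 3 − 0 = 1; torsion from ∂_3 factors > 1: none. So H_2 = Z.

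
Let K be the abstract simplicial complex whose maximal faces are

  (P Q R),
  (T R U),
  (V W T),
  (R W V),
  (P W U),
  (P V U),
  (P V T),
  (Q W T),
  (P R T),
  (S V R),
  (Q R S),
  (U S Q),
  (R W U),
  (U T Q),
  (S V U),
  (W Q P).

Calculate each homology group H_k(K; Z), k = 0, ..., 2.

H_0 = Z,  H_1 = Z^2,  H_2 = Z.

Take the total order P < Q < R < S < T < U < V < W on the vertex set. Then K (dimension 2) consists of the simplices:

  0-simplices (8): P, Q, R, S, T, U, V, W
  1-simplices (24): PQ, PR, PT, PU, PV, PW, QR, QS, QT, QU, QW, RS, RT, RU, RV, RW, SU, SV, TU, TV, TW, UV, UW, VW
  2-simplices (16): PQR, PQW, PRT, PTV, PUV, PUW, QRS, QSU, QTU, QTW, RSV, RTU, RUW, RVW, SUV, TVW

so the chain groups are C_0 ≅ Z^8, C_1 ≅ Z^24, C_2 ≅ Z^16.

∂_1: C_1 → C_0 sends each edge [p,q] (with p < q) to q − p.
The resulting 8×24 matrix has rank 7, and its Smith normal form has invariant factors (1,1,1,1,1,1,1).

∂_2: C_2 → C_1 acts by ∂[p,q,r] = [q,r] − [p,r] + [p,q]. For instance
  ∂RUW = UW − RW + RU,
  ∂PUV = UV − PV + PU.
The 24×16 boundary matrix has rank 15 and Smith normal form diag(1,1,1,1,1,1,1,1,1,1,1,1,1,1,1).

Now H_k = ker ∂_k / im ∂_{k+1}, so:

  H_0: rank C_0 − rank ∂_1 = 8 − 7 = 1, and the invariant factors of ∂_1 are all 1, so H_0 = Z.
  H_1: rank ker ∂_1 − rank ∂_2 = (24 − 7) − 15 = 2, and the invariant factors of ∂_2 are all 1, so H_1 = Z^2.
  H_2: rank ker ∂_2 − rank ∂_3 = (16 − 15) − 0 = 1, and there is no ∂_3, so H_2 = Z.

(K is a triangulation of the torus T^2.)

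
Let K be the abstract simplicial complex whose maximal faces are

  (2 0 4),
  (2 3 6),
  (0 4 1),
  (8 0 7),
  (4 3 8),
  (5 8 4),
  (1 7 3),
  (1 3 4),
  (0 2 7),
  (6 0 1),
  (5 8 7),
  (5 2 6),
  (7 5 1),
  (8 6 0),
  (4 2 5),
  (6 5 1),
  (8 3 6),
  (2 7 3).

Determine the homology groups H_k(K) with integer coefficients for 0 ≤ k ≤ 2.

H_0 ≅ Z,  H_1 ≅ Z^2,  H_2 ≅ Z.

We work with the vertex ordering 0 < 1 < 2 < 3 < 4 < 5 < 6 < 7 < 8. The simplices of K, each written with vertices in increasing order, are:

  0-simplices (9): [0], [1], [2], [3], [4], [5], [6], [7], [8]
  1-simplices (27): (27 of them)
  2-simplices (18): [0,1,4], [0,1,6], [0,2,4], [0,2,7], [0,6,8], [0,7,8], [1,3,4], [1,3,7], [1,5,6], [1,5,7], [2,3,6], [2,3,7], [2,4,5], [2,5,6], [3,4,8], [3,6,8], [4,5,8], [5,7,8]

giving chain groups C_0 ≅ Z^9, C_1 ≅ Z^27, C_2 ≅ Z^18.

∂_1: C_1 → C_0 maps an edge to its endpoints' difference, ∂[p,q] = q − p. For instance
  ∂[0,2] = [2] − [0].
The resulting 9×27 matrix has rank 8, and its Smith normal form has invariant factors (1,1,1,1,1,1,1,1).

Boundary ∂_2: C_2 → C_1 sends each 2-simplex [p,q,r] to [q,r] − [p,r] + [p,q]. For instance
  ∂[1,5,6] = [5,6] − [1,6] + [1,5],
  ∂[2,5,6] = [5,6] − [2,6] + [2,5].
The resulting 27×18 matrix has rank 17, and its Smith normal form has invariant factors (1,1,1,1,1,1,1,1,1,1,1,1,1,1,1,1,1).

Now H_k = ker ∂_k / im ∂_{k+1}, so:

  H_0: rank C_0 − rank ∂_1 = 9 − 8 = 1, and the invariant factors of ∂_1 are all 1, so H_0 ≅ Z.
  H_1: rank ker ∂_1 − rank ∂_2 = (27 − 8) − 17 = 2, and the invariant factors of ∂_2 are all 1, so H_1 ≅ Z^2.
  H_2: rank ker ∂_2 − rank ∂_3 = (18 − 17) − 0 = 1, and there is no ∂_3, so H_2 ≅ Z.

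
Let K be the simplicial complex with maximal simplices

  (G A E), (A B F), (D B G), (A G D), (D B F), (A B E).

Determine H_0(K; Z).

Fix the vertex order A < B < D < E < F < G and write every simplex with vertices in increasing order. Then dim K = 2 and the simplices of K are:

  0-simplices (6): A, B, D, E, F, G
  1-simplices (12): AB, AD, AE, AF, AG, BD, BE, BF, BG, DF, DG, EG
  2-simplices (6): ABE, ABF, ADG, AEG, BDF, BDG

Hence C_0 ≅ Z^6, C_1 ≅ Z^12, C_2 ≅ Z^6.

∂_1: C_1 → C_0 sends each edge [p,q] (with p < q) to q − p. For instance
  ∂BF = F − B.
The 6×12 boundary matrix has rank 5 and Smith normal form diag(1,1,1,1,1).

∂_2: C_2 → C_1 acts by ∂[p,q,r] = [q,r] − [p,r] + [p,q]. For instance
  ∂BDF = DF − BF + BD,
  ∂ABE = BE − AE + AB.
The 12×6 boundary matrix has rank 6 and Smith normal form diag(1,1,1,1,1,1).

From H_k ≅ ker(∂_k) / im(∂_{k+1}) we obtain:

  H_0: rank C_0 − rank ∂_1 = 6 − 5 = 1, and the invariant factors of ∂_1 are all 1, so H_0 = Z.

H_0 ≅ Z.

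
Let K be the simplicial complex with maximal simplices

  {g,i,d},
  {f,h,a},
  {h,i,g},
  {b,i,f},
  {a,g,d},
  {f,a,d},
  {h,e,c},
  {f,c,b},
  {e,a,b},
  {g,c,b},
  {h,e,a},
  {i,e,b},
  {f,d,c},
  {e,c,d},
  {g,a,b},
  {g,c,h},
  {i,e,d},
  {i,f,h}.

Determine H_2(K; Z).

Take the total order a < b < c < d < e < f < g < h < i on the vertex set. Then K (dimension 2) consists of the simplices:

  0-simplices (9): a, b, c, d, e, f, g, h, i
  1-simplices (27): ab, ad, ae, af, ag, ah, bc, be, bf, bg, bi, cd, ce, cf, cg, ch, de, df, dg, di, eh, ei, fh, fi, gh, gi, hi
  2-simplices (18): abe, abg, adf, adg, aeh, afh, bcf, bcg, bei, bfi, cde, cdf, ceh, cgh, dei, dgi, fhi, ghi

giving chain groups C_0 ≅ Z^9, C_1 ≅ Z^27, C_2 ≅ Z^18.

∂_1: C_1 → C_0 sends each edge [p,q] (with p < q) to q − p.
The 9×27 boundary matrix has rank 8 and Smith normal form diag(1,1,1,1,1,1,1,1).

∂_2: C_2 → C_1 sends each 2-simplex [p,q,r] to [q,r] − [p,r] + [p,q]. For instance
  ∂dei = ei − di + de,
  ∂cgh = gh − ch + cg.
As a 27×18 matrix over Z this has rank 17, with invariant factors (1,1,1,1,1,1,1,1,1,1,1,1,1,1,1,1,1).

Reading off H_k = ker ∂_k / im ∂_{k+1}:

  H_2: rank ker ∂_2 − rank ∂_3 = (18 − 17) − 0 = 1, and there is no ∂_3, so H_2 = Z.

(K is a triangulation of the torus T^2.)

H_2 = Z.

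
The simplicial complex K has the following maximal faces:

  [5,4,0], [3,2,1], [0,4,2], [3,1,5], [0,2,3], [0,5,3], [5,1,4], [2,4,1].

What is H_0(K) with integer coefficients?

H_0 = Z.

Take the total order 0 < 1 < 2 < 3 < 4 < 5 on the vertex set. Then K (dimension 2) consists of the simplices:

  0-simplices (6): [0], [1], [2], [3], [4], [5]
  1-simplices (12): [0,2], [0,3], [0,4], [0,5], [1,2], [1,3], [1,4], [1,5], [2,3], [2,4], [3,5], [4,5]
  2-simplices (8): [0,2,3], [0,2,4], [0,3,5], [0,4,5], [1,2,3], [1,2,4], [1,3,5], [1,4,5]

so the chain groups are C_0 ≅ Z^6, C_1 ≅ Z^12, C_2 ≅ Z^8.

The boundary map ∂_1: C_1 → C_0 is given by ∂[p,q] = [q] − [p].
The 6×12 boundary matrix has rank 5 and Smith normal form diag(1,1,1,1,1).

∂_2: C_2 → C_1 acts by ∂[p,q,r] = [q,r] − [p,r] + [p,q]. For instance
  ∂[1,2,4] = [2,4] − [1,4] + [1,2],
  ∂[0,4,5] = [4,5] − [0,5] + [0,4].
The 12×8 boundary matrix has rank 7 and Smith normal form diag(1,1,1,1,1,1,1).

Now H_k = ker ∂_k / im ∂_{k+1}, so:

  H_0: rank C_0 − rank ∂_1 = 6 − 5 = 1, and the invariant factors of ∂_1 are all 1, so H_0 ≅ Z.

(K is a triangulation of the 2-sphere S^2.)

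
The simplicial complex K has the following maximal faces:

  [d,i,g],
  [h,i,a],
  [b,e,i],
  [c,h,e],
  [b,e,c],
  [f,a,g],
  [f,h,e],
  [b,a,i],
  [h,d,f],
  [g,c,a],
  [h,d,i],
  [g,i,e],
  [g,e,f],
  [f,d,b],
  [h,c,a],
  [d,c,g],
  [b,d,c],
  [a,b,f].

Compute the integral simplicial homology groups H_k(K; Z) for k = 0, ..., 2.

H_0 = Z,  H_1 = Z^2,  H_2 = Z.

We work with the vertex ordering a < b < c < d < e < f < g < h < i. The simplices of K, each written with vertices in increasing order, are:

  0-simplices (9): a, b, c, d, e, f, g, h, i
  1-simplices (27): ab, ac, af, ag, ah, ai, bc, bd, be, bf, bi, cd, ce, cg, ch, df, dg, dh, di, ef, eg, eh, ei, fg, fh, gi, hi
  2-simplices (18): abf, abi, acg, ach, afg, ahi, bcd, bce, bdf, bei, cdg, ceh, dfh, dgi, dhi, efg, efh, egi

Hence C_0 ≅ Z^9, C_1 ≅ Z^27, C_2 ≅ Z^18.

The boundary map ∂_1: C_1 → C_0 is given by ∂[p,q] = [q] − [p].
The 9×27 boundary matrix has rank 8 and Smith normal form diag(1,1,1,1,1,1,1,1).

∂_2: C_2 → C_1 maps a triangle to the signed sum of its edges. For instance
  ∂bdf = df − bf + bd,
  ∂dgi = gi − di + dg.
The 27×18 boundary matrix has rank 17 and Smith normal form diag(1,1,1,1,1,1,1,1,1,1,1,1,1,1,1,1,1).

Reading off H_k = ker ∂_k / im ∂_{k+1}:

  H_0: rank C_0 − rank ∂_1 = 9 − 8 = 1, and the invariant factors of ∂_1 are all 1, so H_0 = Z.
  H_1: rank ker ∂_1 − rank ∂_2 = (27 − 8) − 17 = 2, and the invariant factors of ∂_2 are all 1, so H_1 = Z^2.
  H_2: rank ker ∂_2 − rank ∂_3 = (18 − 17) − 0 = 1, and there is no ∂_3, so H_2 = Z.

As a check, the Euler characteristic is 9 − 27 + 18 = 0, which agrees with 1 − 2 + 1 = 0.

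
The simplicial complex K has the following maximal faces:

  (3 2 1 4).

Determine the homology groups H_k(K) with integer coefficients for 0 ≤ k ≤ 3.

H_0 ≅ Z,  H_1 = 0,  H_2 = 0,  H_3 = 0.

Order the vertices as 1 < 2 < 3 < 4. Listing each simplex with vertices in this order, K has dimension 3 with simplices:

  0-simplices (4): [1], [2], [3], [4]
  1-simplices (6): [1,2], [1,3], [1,4], [2,3], [2,4], [3,4]
  2-simplices (4): [1,2,3], [1,2,4], [1,3,4], [2,3,4]
  3-simplices (1): [1,2,3,4]

Hence C_0 ≅ Z^4, C_1 ≅ Z^6, C_2 ≅ Z^4, C_3 ≅ Z^1.

The boundary map ∂_1: C_1 → C_0 maps an edge to its endpoints' difference, ∂[p,q] = q − p.
This gives a 4×6 integer matrix of rank 3; reducing to Smith normal form yields diagonal entries (1,1,1).

∂_2: C_2 → C_1 maps a triangle to the signed sum of its edges. For instance
  ∂[1,3,4] = [3,4] − [1,4] + [1,3],
  ∂[1,2,3] = [2,3] − [1,3] + [1,2].
The resulting 6×4 matrix has rank 3, and its Smith normal form has invariant factors (1,1,1).

Boundary ∂_3: C_3 → C_2 sends each 3-simplex σ to the alternating sum Σ_i (−1)^i (σ with its i-th vertex removed). For instance
  ∂[1,2,3,4] = [2,3,4] − [1,3,4] + [1,2,4] − [1,2,3].
As a 4×1 matrix over Z this has rank 1, with invariant factors (1).

Now H_k = ker ∂_k / im ∂_{k+1}, so:

  H_0: rank C_0 − rank ∂_1 = 4 − 3 = 1, and the invariant factors of ∂_1 are all 1, so H_0 = Z.
  H_1: rank ker ∂_1 − rank ∂_2 = (6 − 3) − 3 = 0, and the invariant factors of ∂_2 are all 1, so H_1 = 0.
  H_2: rank ker ∂_2 − rank ∂_3 = (4 − 3) − 1 = 0, and the invariant factors of ∂_3 are all 1, so H_2 = 0.
  H_3: rank ker ∂_3 − rank ∂_4 = (1 − 1) − 0 = 0, and there is no ∂_4, so H_3 = 0.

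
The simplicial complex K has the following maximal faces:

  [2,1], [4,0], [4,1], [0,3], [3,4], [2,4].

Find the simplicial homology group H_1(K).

H_1 = Z^2.

We work with the vertex ordering 0 < 1 < 2 < 3 < 4. The simplices of K, each written with vertices in increasing order, are:

  0-simplices (5): [0], [1], [2], [3], [4]
  1-simplices (6): [0,3], [0,4], [1,2], [1,4], [2,4], [3,4]

giving chain groups C_0 ≅ Z^5, C_1 ≅ Z^6.

Boundary ∂_1: C_1 → C_0 sends each edge [p,q] (with p < q) to q − p. For instance
  ∂[1,4] = [4] − [1].
The resulting 5×6 matrix has rank 4, and its Smith normal form has invariant factors (1,1,1,1).

Now H_k = ker ∂_k / im ∂_{k+1}, so:

  H_1: rank ker ∂_1 − rank ∂_2 = (6 − 4) − 0 = 2, and there is no ∂_2, so H_1 = Z^2.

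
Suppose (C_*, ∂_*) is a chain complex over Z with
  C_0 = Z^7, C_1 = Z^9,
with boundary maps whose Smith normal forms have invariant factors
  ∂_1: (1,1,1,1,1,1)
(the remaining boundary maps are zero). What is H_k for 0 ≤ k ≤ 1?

H_0 ≅ Z,  H_1 ≅ Z^3.

H_0: b_0 = 7 − 0 − 6 = 1; torsion from ∂_1 factors > 1: none. So H_0 ≅ Z.
H_1: b_1 = 9 − 6 − 0 = 3; torsion from ∂_2 factors > 1: none. So H_1 ≅ Z^3.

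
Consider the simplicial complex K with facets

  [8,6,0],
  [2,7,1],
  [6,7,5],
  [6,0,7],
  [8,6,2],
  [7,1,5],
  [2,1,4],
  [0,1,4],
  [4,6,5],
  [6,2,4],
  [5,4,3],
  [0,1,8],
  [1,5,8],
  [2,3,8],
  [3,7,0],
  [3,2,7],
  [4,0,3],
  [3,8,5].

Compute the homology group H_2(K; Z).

Fix the vertex order 0 < 1 < 2 < 3 < 4 < 5 < 6 < 7 < 8 and write every simplex with vertices in increasing order. Then dim K = 2 and the simplices of K are:

  0-simplices (9): [0], [1], [2], [3], [4], [5], [6], [7], [8]
  1-simplices (27): (27 of them)
  2-simplices (18): [0,1,4], [0,1,8], [0,3,4], [0,3,7], [0,6,7], [0,6,8], [1,2,4], [1,2,7], [1,5,7], [1,5,8], [2,3,7], [2,3,8], [2,4,6], [2,6,8], [3,4,5], [3,5,8], [4,5,6], [5,6,7]

giving chain groups C_0 ≅ Z^9, C_1 ≅ Z^27, C_2 ≅ Z^18.

∂_1: C_1 → C_0 maps an edge to its endpoints' difference, ∂[p,q] = q − p.
The resulting 9×27 matrix has rank 8, and its Smith normal form has invariant factors (1,1,1,1,1,1,1,1).

The boundary map ∂_2: C_2 → C_1 maps a triangle to the signed sum of its edges. For instance
  ∂[2,6,8] = [6,8] − [2,8] + [2,6],
  ∂[0,1,4] = [1,4] − [0,4] + [0,1].
This gives a 27×18 integer matrix of rank 17; reducing to Smith normal form yields diagonal entries (1,1,1,1,1,1,1,1,1,1,1,1,1,1,1,1,1).

From H_k ≅ ker(∂_k) / im(∂_{k+1}) we obtain:

  H_2: rank ker ∂_2 − rank ∂_3 = (18 − 17) − 0 = 1, and there is no ∂_3, so H_2 ≅ Z.

H_2 = Z.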